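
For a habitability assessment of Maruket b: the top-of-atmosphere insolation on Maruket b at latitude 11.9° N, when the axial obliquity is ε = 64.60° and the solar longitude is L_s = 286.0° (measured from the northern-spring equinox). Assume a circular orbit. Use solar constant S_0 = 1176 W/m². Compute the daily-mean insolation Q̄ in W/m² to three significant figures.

Solar declination: sin δ = sin ε · sin L_s = sin 64.60° × sin 286.0° = -0.86834, so δ = -60.266°.
cos h₀ = −tan(+11.9°) tan(-60.266°) = 0.3690, h₀ = 1.1929 rad.
Bracket: h₀ sin ϕ sin δ + cos ϕ cos δ sin h₀ = 1.1929×0.20620×-0.86834 + 0.97851×0.49597×0.92945 = -0.213591 + 0.451073 = 0.237482.
Q̄ = (S_0/π) × [bracket] = (1176/π) × 0.237482 = 88.90 W/m².

Q̄ ≈ 88.9 W/m²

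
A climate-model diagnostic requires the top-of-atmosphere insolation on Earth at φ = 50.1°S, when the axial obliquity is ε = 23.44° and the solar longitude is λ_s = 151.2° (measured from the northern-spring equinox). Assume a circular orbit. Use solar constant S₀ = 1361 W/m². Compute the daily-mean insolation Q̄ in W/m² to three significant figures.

Solar declination: sin δ = sin ε · sin λ_s = sin 23.44° × sin 151.2° = 0.19164, so δ = +11.048°.
cos H₀ = −tan(-50.1°) tan(+11.048°) = 0.2335, H₀ = 1.3351 rad.
Bracket: H₀ sin φ sin δ + cos φ cos δ sin H₀ = 1.3351×-0.76717×0.19164 + 0.64145×0.98147×0.97235 = -0.196287 + 0.612156 = 0.415869.
Q̄ = (S₀/π) × [bracket] = (1361/π) × 0.415869 = 180.2 W/m².

Q̄ ≈ 180 W/m²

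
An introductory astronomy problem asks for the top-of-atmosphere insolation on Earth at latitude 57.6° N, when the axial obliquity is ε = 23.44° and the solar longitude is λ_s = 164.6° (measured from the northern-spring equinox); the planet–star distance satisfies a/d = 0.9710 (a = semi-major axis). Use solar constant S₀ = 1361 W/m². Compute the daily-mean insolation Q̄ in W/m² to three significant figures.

Solar declination: sin δ = sin ε · sin λ_s = sin 23.44° × sin 164.6° = 0.10564, so δ = +6.064°.
cos H₀ = −tan(+57.6°) tan(+6.064°) = -0.1674, H₀ = 1.7390 rad.
Bracket: H₀ sin φ sin δ + cos φ cos δ sin H₀ = 1.7390×0.84433×0.10564 + 0.53583×0.99440×0.98589 = 0.155110 + 0.525311 = 0.680421.
Inverse-square distance factor (a/d)² = 0.9710² = 0.942841.
Q̄ = (S₀/π) × 0.942841 × [bracket] = (1361/π) × 0.942841 × 0.680421 = 277.9 W/m².

Q̄ ≈ 278 W/m²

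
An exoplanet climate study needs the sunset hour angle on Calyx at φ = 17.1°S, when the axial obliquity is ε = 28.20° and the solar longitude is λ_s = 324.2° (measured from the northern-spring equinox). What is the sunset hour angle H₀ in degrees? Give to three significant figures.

Solar declination: sin δ = sin ε · sin λ_s = sin 28.20° × sin 324.2° = -0.27642, so δ = -16.047°.
cos H₀ = −tan φ · tan δ = −tan(-17.1°) × tan(-16.047°) = -0.0885, so H₀ = 1.6594 rad = 95.08°.

H₀ = 95.1°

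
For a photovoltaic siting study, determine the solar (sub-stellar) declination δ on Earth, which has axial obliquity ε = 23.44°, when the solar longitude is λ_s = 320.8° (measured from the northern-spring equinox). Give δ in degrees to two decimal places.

sin δ = sin ε · sin λ_s = sin 23.44° × sin 320.8° = -0.251414.
δ = arcsin(-0.251414) = -14.56°.

δ = -14.56°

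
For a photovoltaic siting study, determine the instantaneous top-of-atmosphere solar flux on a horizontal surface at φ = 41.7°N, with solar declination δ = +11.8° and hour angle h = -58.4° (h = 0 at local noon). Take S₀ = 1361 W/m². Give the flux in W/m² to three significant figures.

cos θ_z = sin φ sin δ + cos φ cos δ cos h = 0.136037 + 0.382960 = 0.518997.
Flux = S₀ · cos θ_z = 1361 × 0.518997 = 706.4 W/m².

706 W/m²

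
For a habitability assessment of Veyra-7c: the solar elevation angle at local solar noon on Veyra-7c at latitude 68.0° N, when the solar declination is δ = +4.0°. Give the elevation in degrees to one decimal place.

26.0°

At local noon the hour angle is zero, so the zenith angle equals |ϕ − δ| = |+68.0° − (+4.000°)| = 64.000°.
Elevation = 90° − 64.000° = 26.0°.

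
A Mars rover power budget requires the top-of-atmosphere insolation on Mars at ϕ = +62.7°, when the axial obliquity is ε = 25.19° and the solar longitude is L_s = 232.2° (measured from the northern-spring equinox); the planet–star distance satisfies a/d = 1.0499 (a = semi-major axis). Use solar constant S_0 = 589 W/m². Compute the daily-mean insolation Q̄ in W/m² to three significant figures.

Solar declination: sin δ = sin ε · sin L_s = sin 25.19° × sin 232.2° = -0.33631, so δ = -19.652°.
cos h₀ = −tan(+62.7°) tan(-19.652°) = 0.6919, h₀ = 0.8067 rad.
Bracket: h₀ sin ϕ sin δ + cos ϕ cos δ sin h₀ = 0.8067×0.88862×-0.33631 + 0.45865×0.94175×0.72201 = -0.241084 + 0.311860 = 0.070776.
Inverse-square distance factor (a/d)² = 1.0499² = 1.102290.
Q̄ = (S_0/π) × 1.102290 × [bracket] = (589/π) × 1.102290 × 0.070776 = 14.63 W/m².

Q̄ ≈ 14.6 W/m²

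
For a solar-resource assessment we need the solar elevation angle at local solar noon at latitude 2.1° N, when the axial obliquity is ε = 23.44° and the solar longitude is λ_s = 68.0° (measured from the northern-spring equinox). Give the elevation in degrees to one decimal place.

70.5°

Solar declination: sin δ = sin ε · sin λ_s = sin 23.44° × sin 68.0° = 0.36882, so δ = +21.643°.
At local noon the hour angle is zero, so the zenith angle equals |φ − δ| = |+2.1° − (+21.643°)| = 19.543°.
Elevation = 90° − 19.543° = 70.5°.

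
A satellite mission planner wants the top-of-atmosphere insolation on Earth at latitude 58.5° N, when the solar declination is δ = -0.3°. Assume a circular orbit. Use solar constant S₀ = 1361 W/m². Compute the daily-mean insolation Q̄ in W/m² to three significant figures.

cos H₀ = −tan(+58.5°) tan(-0.300°) = 0.0085, H₀ = 1.5623 rad.
Bracket: H₀ sin φ sin δ + cos φ cos δ sin H₀ = 1.5623×0.85264×-0.00524 + 0.52250×0.99999×0.99996 = -0.006980 + 0.522474 = 0.515494.
Q̄ = (S₀/π) × [bracket] = (1361/π) × 0.515494 = 223.3 W/m².

Q̄ ≈ 223 W/m²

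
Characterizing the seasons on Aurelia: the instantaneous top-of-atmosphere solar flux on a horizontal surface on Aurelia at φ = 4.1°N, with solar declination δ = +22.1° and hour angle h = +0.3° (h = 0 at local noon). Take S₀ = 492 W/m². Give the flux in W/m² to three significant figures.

468 W/m²

cos θ_z = sin φ sin δ + cos φ cos δ cos h = 0.026899 + 0.924145 = 0.951044.
Flux = S₀ · cos θ_z = 492 × 0.951044 = 467.9 W/m².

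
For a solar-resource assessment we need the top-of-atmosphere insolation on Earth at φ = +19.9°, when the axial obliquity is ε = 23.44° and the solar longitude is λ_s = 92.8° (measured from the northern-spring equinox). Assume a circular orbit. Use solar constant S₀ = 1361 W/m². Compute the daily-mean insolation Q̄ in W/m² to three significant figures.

Solar declination: sin δ = sin ε · sin λ_s = sin 23.44° × sin 92.8° = 0.39731, so δ = +23.410°.
cos H₀ = −tan(+19.9°) tan(+23.410°) = -0.1567, H₀ = 1.7282 rad.
Bracket: H₀ sin φ sin δ + cos φ cos δ sin H₀ = 1.7282×0.34038×0.39731 + 0.94029×0.91768×0.98764 = 0.233716 + 0.852220 = 1.085936.
Q̄ = (S₀/π) × [bracket] = (1361/π) × 1.085936 = 470.4 W/m².

Q̄ ≈ 470 W/m²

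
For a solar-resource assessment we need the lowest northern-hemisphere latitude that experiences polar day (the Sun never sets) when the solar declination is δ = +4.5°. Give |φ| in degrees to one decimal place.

Polar day requires cos H₀ = −tan φ tan δ ≤ −1, i.e. tan φ tan δ ≥ 1.
The boundary is |tan φ| · |tan δ| = 1, so |φ| = 90° − |δ| = 90° − 4.5° = 85.5° in the northern hemisphere.

|φ| = 85.5°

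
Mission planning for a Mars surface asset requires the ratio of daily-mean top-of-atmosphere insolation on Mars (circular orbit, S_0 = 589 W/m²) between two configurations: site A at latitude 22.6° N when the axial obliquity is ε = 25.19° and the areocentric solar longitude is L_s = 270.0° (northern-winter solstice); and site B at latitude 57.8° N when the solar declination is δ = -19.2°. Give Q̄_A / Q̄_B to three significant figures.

— Configuration A (ϕ=+22.6°):
sin δ = sin 25.19° × sin 270.0° = -0.42562, so δ = -25.190°.
cos h₀ = −tan(+22.6°) tan(-25.190°) = 0.1958, h₀ = 1.3737 rad.
Bracket: h₀ sin ϕ sin δ + cos ϕ cos δ sin h₀ = 1.3737×0.38430×-0.42562 + 0.92321×0.90490×0.98065 = -0.224690 + 0.819247 = 0.594557.
Q̄ = (S_0/π) × [bracket] = (589/π) × 0.594557 = 111.47 W/m².
— Configuration B (ϕ=+57.8°):
cos h₀ = −tan(+57.8°) tan(-19.200°) = 0.5530, h₀ = 0.9848 rad.
Bracket: h₀ sin ϕ sin δ + cos ϕ cos δ sin h₀ = 0.9848×0.84619×-0.32887 + 0.53288×0.94438×0.83319 = -0.274057 + 0.419296 = 0.145239.
Q̄ = (S_0/π) × [bracket] = (589/π) × 0.145239 = 27.230 W/m².
Ratio Q̄_A / Q̄_B = 111.47 / 27.230 = 4.094.

Q̄_A / Q̄_B ≈ 4.09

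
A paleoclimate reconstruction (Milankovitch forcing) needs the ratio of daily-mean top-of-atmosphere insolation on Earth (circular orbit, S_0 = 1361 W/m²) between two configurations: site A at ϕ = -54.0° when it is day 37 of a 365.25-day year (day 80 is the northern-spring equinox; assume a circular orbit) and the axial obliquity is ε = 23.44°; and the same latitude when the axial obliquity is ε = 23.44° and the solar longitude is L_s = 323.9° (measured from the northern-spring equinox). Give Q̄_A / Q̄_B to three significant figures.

— Configuration A (ϕ=-54.0°):
Solar longitude: L_s = 360° × (37 − 80)/365.25 = -42.382°, i.e. -42.382° + 360° = 317.618°.
sin δ = sin 23.44° × sin 317.618° = -0.26814, so δ = -15.553°.
cos h₀ = −tan(-54.0°) tan(-15.553°) = -0.3831, h₀ = 1.9639 rad.
Bracket: h₀ sin ϕ sin δ + cos ϕ cos δ sin h₀ = 1.9639×-0.80902×-0.26814 + 0.58779×0.96338×0.92371 = 0.426030 + 0.523065 = 0.949095.
Q̄ = (S_0/π) × [bracket] = (1361/π) × 0.949095 = 411.17 W/m².
— Configuration B (ϕ=-54.0°):
Solar declination: sin δ = sin ε · sin L_s = sin 23.44° × sin 323.9° = -0.23438, so δ = -13.555°.
cos h₀ = −tan(-54.0°) tan(-13.555°) = -0.3318, h₀ = 1.9090 rad.
Bracket: h₀ sin ϕ sin δ + cos ϕ cos δ sin h₀ = 1.9090×-0.80902×-0.23438 + 0.58779×0.97215×0.94334 = 0.361981 + 0.539043 = 0.901024.
Q̄ = (S_0/π) × [bracket] = (1361/π) × 0.901024 = 390.34 W/m².
Ratio Q̄_A / Q̄_B = 411.17 / 390.34 = 1.053.

Q̄_A / Q̄_B ≈ 1.05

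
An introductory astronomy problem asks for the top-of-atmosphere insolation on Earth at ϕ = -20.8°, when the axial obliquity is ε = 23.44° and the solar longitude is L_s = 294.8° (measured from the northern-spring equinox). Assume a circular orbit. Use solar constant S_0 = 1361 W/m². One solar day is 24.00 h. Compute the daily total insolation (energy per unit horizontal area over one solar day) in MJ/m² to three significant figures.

40.5 MJ/m²

Solar declination: sin δ = sin ε · sin L_s = sin 23.44° × sin 294.8° = -0.36110, so δ = -21.168°.
cos h₀ = −tan(-20.8°) tan(-21.168°) = -0.1471, h₀ = 1.7184 rad.
Bracket: h₀ sin ϕ sin δ + cos ϕ cos δ sin h₀ = 1.7184×-0.35511×-0.36110 + 0.93483×0.93253×0.98912 = 0.220351 + 0.862272 = 1.082623.
Q̄ = (S_0/π) × [bracket] = (1361/π) × 1.082623 = 469.01 W/m².
Daily total = Q̄ × 24.00 h × 3600 s/h = 469.01 × 24.00 × 3600 / 10⁶ = 40.52 MJ/m².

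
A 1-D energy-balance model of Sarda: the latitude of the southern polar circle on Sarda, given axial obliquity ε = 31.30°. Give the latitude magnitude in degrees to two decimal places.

The polar circle is the lowest latitude that experiences at least one full rotation of continuous darkness at the northern-summer solstice; it lies at |ϕ| = 90° − ε = 90° − 31.30° = 58.70°.

58.70°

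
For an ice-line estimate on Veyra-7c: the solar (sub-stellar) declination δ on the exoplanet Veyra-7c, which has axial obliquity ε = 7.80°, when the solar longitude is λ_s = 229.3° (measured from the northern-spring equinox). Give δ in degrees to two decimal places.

sin δ = sin ε · sin λ_s = sin 7.80° × sin 229.3° = -0.102891.
δ = arcsin(-0.102891) = -5.91°.

δ = -5.91°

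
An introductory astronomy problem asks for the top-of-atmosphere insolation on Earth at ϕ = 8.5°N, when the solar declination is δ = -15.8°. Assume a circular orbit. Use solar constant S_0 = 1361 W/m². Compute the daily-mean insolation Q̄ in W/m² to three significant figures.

cos h₀ = −tan(+8.5°) tan(-15.800°) = 0.0423, h₀ = 1.5285 rad.
Bracket: h₀ sin ϕ sin δ + cos ϕ cos δ sin h₀ = 1.5285×0.14781×-0.27228 + 0.98902×0.96222×0.99911 = -0.061516 + 0.950808 = 0.889292.
Q̄ = (S_0/π) × [bracket] = (1361/π) × 0.889292 = 385.3 W/m².

Q̄ ≈ 385 W/m²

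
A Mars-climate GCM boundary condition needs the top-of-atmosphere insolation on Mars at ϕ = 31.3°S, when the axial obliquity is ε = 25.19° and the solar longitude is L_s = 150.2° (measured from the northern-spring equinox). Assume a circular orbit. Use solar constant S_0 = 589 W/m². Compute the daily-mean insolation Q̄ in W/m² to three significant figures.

Q̄ ≈ 126 W/m²

Solar declination: sin δ = sin ε · sin L_s = sin 25.19° × sin 150.2° = 0.21152, so δ = +12.212°.
cos h₀ = −tan(-31.3°) tan(+12.212°) = 0.1316, h₀ = 1.4388 rad.
Bracket: h₀ sin ϕ sin δ + cos ϕ cos δ sin h₀ = 1.4388×-0.51952×0.21152 + 0.85446×0.97737×0.99130 = -0.158108 + 0.827858 = 0.669750.
Q̄ = (S_0/π) × [bracket] = (589/π) × 0.669750 = 125.6 W/m².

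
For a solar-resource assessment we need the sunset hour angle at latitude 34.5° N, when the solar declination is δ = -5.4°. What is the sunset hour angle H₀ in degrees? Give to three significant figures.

H₀ = 86.3°

cos H₀ = −tan φ · tan δ = −tan(+34.5°) × tan(-5.400°) = 0.0650, so H₀ = 1.5058 rad = 86.28°.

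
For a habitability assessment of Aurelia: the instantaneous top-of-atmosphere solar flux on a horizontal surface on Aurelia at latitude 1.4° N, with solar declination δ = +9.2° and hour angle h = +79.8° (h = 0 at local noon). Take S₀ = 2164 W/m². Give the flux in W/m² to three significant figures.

cos θ_z = sin φ sin δ + cos φ cos δ cos h = 0.003906 + 0.174755 = 0.178661.
Flux = S₀ · cos θ_z = 2164 × 0.178661 = 386.6 W/m².

387 W/m²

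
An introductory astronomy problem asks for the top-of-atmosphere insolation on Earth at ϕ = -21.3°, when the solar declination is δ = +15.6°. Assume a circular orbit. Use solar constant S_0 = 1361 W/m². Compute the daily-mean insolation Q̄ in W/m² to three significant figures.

Q̄ ≈ 325 W/m²

cos h₀ = −tan(-21.3°) tan(+15.600°) = 0.1089, h₀ = 1.4617 rad.
Bracket: h₀ sin ϕ sin δ + cos ϕ cos δ sin h₀ = 1.4617×-0.36325×0.26892 + 0.93169×0.96316×0.99406 = -0.142786 + 0.892036 = 0.749250.
Q̄ = (S_0/π) × [bracket] = (1361/π) × 0.749250 = 324.6 W/m².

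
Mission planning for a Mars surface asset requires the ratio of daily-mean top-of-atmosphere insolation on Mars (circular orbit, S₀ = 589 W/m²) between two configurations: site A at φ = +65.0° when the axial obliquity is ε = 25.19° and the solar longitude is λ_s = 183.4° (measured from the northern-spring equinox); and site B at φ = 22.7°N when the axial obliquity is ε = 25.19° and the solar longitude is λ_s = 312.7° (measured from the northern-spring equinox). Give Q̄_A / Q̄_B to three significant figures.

— Configuration A (φ=+65.0°):
Solar declination: sin δ = sin ε · sin λ_s = sin 25.19° × sin 183.4° = -0.02524, so δ = -1.446°.
cos H₀ = −tan(+65.0°) tan(-1.446°) = 0.0541, H₀ = 1.5166 rad.
Bracket: H₀ sin φ sin δ + cos φ cos δ sin H₀ = 1.5166×0.90631×-0.02524 + 0.42262×0.99968×0.99853 = -0.034693 + 0.421864 = 0.387171.
Q̄ = (S₀/π) × [bracket] = (589/π) × 0.387171 = 72.589 W/m².
— Configuration B (φ=+22.7°):
Solar declination: sin δ = sin ε · sin λ_s = sin 25.19° × sin 312.7° = -0.31280, so δ = -18.228°.
cos H₀ = −tan(+22.7°) tan(-18.228°) = 0.1378, H₀ = 1.4326 rad.
Bracket: H₀ sin φ sin δ + cos φ cos δ sin H₀ = 1.4326×0.38591×-0.31280 + 0.92254×0.94982×0.99047 = -0.172933 + 0.867896 = 0.694963.
Q̄ = (S₀/π) × [bracket] = (589/π) × 0.694963 = 130.29 W/m².
Ratio Q̄_A / Q̄_B = 72.589 / 130.29 = 0.5571.

Q̄_A / Q̄_B ≈ 0.557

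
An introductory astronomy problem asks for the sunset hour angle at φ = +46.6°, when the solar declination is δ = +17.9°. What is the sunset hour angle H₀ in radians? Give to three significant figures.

cos H₀ = −tan φ · tan δ = −tan(+46.6°) × tan(+17.900°) = -0.3416, so H₀ = 1.9194 rad = 109.97°.

H₀ = 1.92 rad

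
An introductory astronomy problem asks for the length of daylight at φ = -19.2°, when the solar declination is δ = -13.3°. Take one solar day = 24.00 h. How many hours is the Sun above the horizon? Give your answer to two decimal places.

cos H₀ = −tan φ · tan δ = −tan(-19.2°) × tan(-13.300°) = -0.0823, so H₀ = 1.6532 rad = 94.72°.
Daylight = 2H₀/(2π) × 24.00 h = (1.6532/π) × 24.00 = 12.63 h.

12.63 h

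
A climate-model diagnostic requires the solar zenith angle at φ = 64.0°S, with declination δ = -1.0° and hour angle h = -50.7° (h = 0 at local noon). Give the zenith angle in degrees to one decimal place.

θ_z = 72.9°

cos θ_z = sin φ sin δ + cos φ cos δ cos h = 0.015686 + 0.277614 = 0.293300.
θ_z = arccos(0.293300) = 72.9°.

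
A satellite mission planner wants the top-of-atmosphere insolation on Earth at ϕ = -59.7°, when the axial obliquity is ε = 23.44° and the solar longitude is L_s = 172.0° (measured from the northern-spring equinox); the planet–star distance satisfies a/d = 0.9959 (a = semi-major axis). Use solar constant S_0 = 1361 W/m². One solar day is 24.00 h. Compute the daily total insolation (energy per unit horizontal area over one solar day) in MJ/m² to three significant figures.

16.0 MJ/m²

Solar declination: sin δ = sin ε · sin L_s = sin 23.44° × sin 172.0° = 0.05536, so δ = +3.174°.
cos h₀ = −tan(-59.7°) tan(+3.174°) = 0.0949, h₀ = 1.4758 rad.
Bracket: h₀ sin ϕ sin δ + cos ϕ cos δ sin h₀ = 1.4758×-0.86340×0.05536 + 0.50453×0.99847×0.99549 = -0.070540 + 0.501486 = 0.430946.
Inverse-square distance factor (a/d)² = 0.9959² = 0.991817.
Q̄ = (S_0/π) × 0.991817 × [bracket] = (1361/π) × 0.991817 × 0.430946 = 185.17 W/m².
Daily total = Q̄ × 24.00 h × 3600 s/h = 185.17 × 24.00 × 3600 / 10⁶ = 16.00 MJ/m².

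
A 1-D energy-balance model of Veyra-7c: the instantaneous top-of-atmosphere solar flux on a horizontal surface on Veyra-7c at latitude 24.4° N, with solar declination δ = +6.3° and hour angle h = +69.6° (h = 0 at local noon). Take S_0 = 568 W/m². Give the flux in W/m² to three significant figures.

205 W/m²

cos θ_z = sin ϕ sin δ + cos ϕ cos δ cos h = 0.045332 + 0.315522 = 0.360854.
Flux = S_0 · cos θ_z = 568 × 0.360854 = 205.0 W/m².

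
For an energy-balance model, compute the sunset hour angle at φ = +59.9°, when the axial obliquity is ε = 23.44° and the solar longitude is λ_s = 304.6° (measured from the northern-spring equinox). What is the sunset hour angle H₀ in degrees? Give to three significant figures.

Solar declination: sin δ = sin ε · sin λ_s = sin 23.44° × sin 304.6° = -0.32743, so δ = -19.113°.
cos H₀ = −tan φ · tan δ = −tan(+59.9°) × tan(-19.113°) = 0.5978, so H₀ = 0.9300 rad = 53.29°.

H₀ = 53.3°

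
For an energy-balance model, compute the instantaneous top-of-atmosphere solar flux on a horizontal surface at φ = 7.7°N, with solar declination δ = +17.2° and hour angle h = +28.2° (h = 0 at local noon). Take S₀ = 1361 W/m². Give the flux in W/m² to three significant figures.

1.19e+03 W/m²

cos θ_z = sin φ sin δ + cos φ cos δ cos h = 0.039621 + 0.834299 = 0.873920.
Flux = S₀ · cos θ_z = 1361 × 0.873920 = 1189 W/m².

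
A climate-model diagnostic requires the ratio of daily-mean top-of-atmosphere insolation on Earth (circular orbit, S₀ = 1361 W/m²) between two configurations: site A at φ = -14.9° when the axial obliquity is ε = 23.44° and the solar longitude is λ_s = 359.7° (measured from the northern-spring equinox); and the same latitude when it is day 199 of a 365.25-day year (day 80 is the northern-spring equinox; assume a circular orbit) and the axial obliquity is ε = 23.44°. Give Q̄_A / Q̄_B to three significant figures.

Q̄_A / Q̄_B ≈ 1.26

— Configuration A (φ=-14.9°):
Solar declination: sin δ = sin ε · sin λ_s = sin 23.44° × sin 359.7° = -0.00208, so δ = -0.119°.
cos H₀ = −tan(-14.9°) tan(-0.119°) = -0.0006, H₀ = 1.5714 rad.
Bracket: H₀ sin φ sin δ + cos φ cos δ sin H₀ = 1.5714×-0.25713×-0.00208 + 0.96638×1.00000×1.00000 = 0.000840 + 0.966380 = 0.967220.
Q̄ = (S₀/π) × [bracket] = (1361/π) × 0.967220 = 419.02 W/m².
— Configuration B (φ=-14.9°):
Solar longitude: λ_s = 360° × (199 − 80)/365.25 = 117.290°.
sin δ = sin 23.44° × sin 117.290° = 0.35352, so δ = +20.702°.
cos H₀ = −tan(-14.9°) tan(+20.702°) = 0.1006, H₀ = 1.4701 rad.
Bracket: H₀ sin φ sin δ + cos φ cos δ sin H₀ = 1.4701×-0.25713×0.35352 + 0.96638×0.93543×0.99493 = -0.133633 + 0.899398 = 0.765765.
Q̄ = (S₀/π) × [bracket] = (1361/π) × 0.765765 = 331.74 W/m².
Ratio Q̄_A / Q̄_B = 419.02 / 331.74 = 1.263.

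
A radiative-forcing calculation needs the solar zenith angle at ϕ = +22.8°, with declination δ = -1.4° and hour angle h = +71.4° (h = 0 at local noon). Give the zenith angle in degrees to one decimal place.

θ_z = 73.5°

cos θ_z = sin ϕ sin δ + cos ϕ cos δ cos h = -0.009468 + 0.293949 = 0.284481.
θ_z = arccos(0.284481) = 73.5°.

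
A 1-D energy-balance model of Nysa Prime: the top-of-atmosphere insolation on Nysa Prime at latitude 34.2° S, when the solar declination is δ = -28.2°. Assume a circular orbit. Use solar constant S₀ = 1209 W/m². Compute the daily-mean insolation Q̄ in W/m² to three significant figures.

cos H₀ = −tan(-34.2°) tan(-28.200°) = -0.3644, H₀ = 1.9438 rad.
Bracket: H₀ sin φ sin δ + cos φ cos δ sin H₀ = 1.9438×-0.56208×-0.47255 + 0.82708×0.88130×0.93124 = 0.516294 + 0.678786 = 1.195080.
Q̄ = (S₀/π) × [bracket] = (1209/π) × 1.195080 = 459.9 W/m².

Q̄ ≈ 460 W/m²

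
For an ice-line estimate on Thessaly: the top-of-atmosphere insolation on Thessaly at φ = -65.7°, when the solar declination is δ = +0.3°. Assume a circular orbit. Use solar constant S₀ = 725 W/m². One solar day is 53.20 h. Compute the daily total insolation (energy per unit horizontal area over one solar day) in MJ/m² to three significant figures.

17.9 MJ/m²

cos H₀ = −tan(-65.7°) tan(+0.300°) = 0.0116, H₀ = 1.5592 rad.
Bracket: H₀ sin φ sin δ + cos φ cos δ sin H₀ = 1.5592×-0.91140×0.00524 + 0.41151×0.99999×0.99993 = -0.007446 + 0.411477 = 0.404031.
Q̄ = (S₀/π) × [bracket] = (725/π) × 0.404031 = 93.240 W/m².
Daily total = Q̄ × 53.20 h × 3600 s/h = 93.240 × 53.20 × 3600 / 10⁶ = 17.86 MJ/m².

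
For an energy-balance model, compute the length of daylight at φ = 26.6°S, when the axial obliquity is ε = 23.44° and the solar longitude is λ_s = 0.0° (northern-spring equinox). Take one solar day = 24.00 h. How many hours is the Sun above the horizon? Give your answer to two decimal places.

Solar declination: sin δ = sin ε · sin λ_s = sin 23.44° × sin 0.0° = 0.00000, so δ = +0.000°.
cos H₀ = −tan φ · tan δ = −tan(-26.6°) × tan(+0.000°) = 0.0000, so H₀ = 1.5708 rad = 90.00°.
Daylight = 2H₀/(2π) × 24.00 h = (1.5708/π) × 24.00 = 12.00 h.

12.00 h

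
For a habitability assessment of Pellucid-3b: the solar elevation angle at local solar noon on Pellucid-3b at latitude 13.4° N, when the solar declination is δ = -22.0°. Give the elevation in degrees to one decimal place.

54.6°

At local noon the hour angle is zero, so the zenith angle equals |ϕ − δ| = |+13.4° − (-22.000°)| = 35.400°.
Elevation = 90° − 35.400° = 54.6°.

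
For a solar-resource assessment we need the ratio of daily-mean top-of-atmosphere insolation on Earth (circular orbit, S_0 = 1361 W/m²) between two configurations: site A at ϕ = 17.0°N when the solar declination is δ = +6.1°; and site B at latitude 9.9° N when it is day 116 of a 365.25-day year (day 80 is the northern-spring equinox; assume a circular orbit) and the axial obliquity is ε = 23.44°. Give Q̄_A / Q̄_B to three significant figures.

Q̄_A / Q̄_B ≈ 0.979

— Configuration A (ϕ=+17.0°):
cos h₀ = −tan(+17.0°) tan(+6.100°) = -0.0327, h₀ = 1.6035 rad.
Bracket: h₀ sin ϕ sin δ + cos ϕ cos δ sin h₀ = 1.6035×0.29237×0.10626 + 0.95630×0.99434×0.99947 = 0.049816 + 0.950383 = 1.000199.
Q̄ = (S_0/π) × [bracket] = (1361/π) × 1.000199 = 433.31 W/m².
— Configuration B (ϕ=+9.9°):
Solar longitude: L_s = 360° × (116 − 80)/365.25 = 35.483°.
sin δ = sin 23.44° × sin 35.483° = 0.23090, so δ = +13.350°.
cos h₀ = −tan(+9.9°) tan(+13.350°) = -0.0414, h₀ = 1.6122 rad.
Bracket: h₀ sin ϕ sin δ + cos ϕ cos δ sin h₀ = 1.6122×0.17193×0.23090 + 0.98511×0.97298×0.99914 = 0.064002 + 0.957668 = 1.021670.
Q̄ = (S_0/π) × [bracket] = (1361/π) × 1.021670 = 442.61 W/m².
Ratio Q̄_A / Q̄_B = 433.31 / 442.61 = 0.9790.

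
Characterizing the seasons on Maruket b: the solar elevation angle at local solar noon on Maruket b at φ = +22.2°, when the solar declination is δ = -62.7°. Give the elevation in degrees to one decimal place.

5.1°

At local noon the hour angle is zero, so the zenith angle equals |φ − δ| = |+22.2° − (-62.700°)| = 84.900°.
Elevation = 90° − 84.900° = 5.1°.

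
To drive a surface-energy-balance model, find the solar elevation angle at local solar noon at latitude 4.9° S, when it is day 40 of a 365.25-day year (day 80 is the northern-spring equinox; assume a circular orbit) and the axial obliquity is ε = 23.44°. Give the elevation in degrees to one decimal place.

80.3°

Solar longitude: λ_s = 360° × (40 − 80)/365.25 = -39.425°, i.e. -39.425° + 360° = 320.575°.
sin δ = sin 23.44° × sin 320.575° = -0.25262, so δ = -14.633°.
At local noon the hour angle is zero, so the zenith angle equals |φ − δ| = |-4.9° − (-14.633°)| = 9.733°.
Elevation = 90° − 9.733° = 80.3°.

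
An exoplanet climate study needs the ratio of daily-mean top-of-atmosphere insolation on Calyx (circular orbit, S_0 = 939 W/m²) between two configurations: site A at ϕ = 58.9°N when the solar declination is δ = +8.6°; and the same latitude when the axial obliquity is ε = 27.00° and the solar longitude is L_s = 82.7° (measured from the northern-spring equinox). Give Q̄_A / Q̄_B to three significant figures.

— Configuration A (ϕ=+58.9°):
cos h₀ = −tan(+58.9°) tan(+8.600°) = -0.2507, h₀ = 1.8242 rad.
Bracket: h₀ sin ϕ sin δ + cos ϕ cos δ sin h₀ = 1.8242×0.85627×0.14954 + 0.51653×0.98876×0.96806 = 0.233583 + 0.494412 = 0.727995.
Q̄ = (S_0/π) × [bracket] = (939/π) × 0.727995 = 217.59 W/m².
— Configuration B (ϕ=+58.9°):
Solar declination: sin δ = sin ε · sin L_s = sin 27.00° × sin 82.7° = 0.45031, so δ = +26.764°.
cos h₀ = −tan(+58.9°) tan(+26.764°) = -0.8361, h₀ = 2.5608 rad.
Bracket: h₀ sin ϕ sin δ + cos ϕ cos δ sin h₀ = 2.5608×0.85627×0.45031 + 0.51653×0.89287×0.54865 = 0.987411 + 0.253034 = 1.240445.
Q̄ = (S_0/π) × [bracket] = (939/π) × 1.240445 = 370.76 W/m².
Ratio Q̄_A / Q̄_B = 217.59 / 370.76 = 0.5869.

Q̄_A / Q̄_B ≈ 0.587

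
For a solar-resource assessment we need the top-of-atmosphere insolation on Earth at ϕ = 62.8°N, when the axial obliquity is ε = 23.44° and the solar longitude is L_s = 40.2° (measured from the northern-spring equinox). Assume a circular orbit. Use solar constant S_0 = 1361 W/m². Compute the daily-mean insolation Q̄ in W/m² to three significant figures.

Q̄ ≈ 373 W/m²

Solar declination: sin δ = sin ε · sin L_s = sin 23.44° × sin 40.2° = 0.25676, so δ = +14.878°.
cos h₀ = −tan(+62.8°) tan(+14.878°) = -0.5169, h₀ = 2.1140 rad.
Bracket: h₀ sin ϕ sin δ + cos ϕ cos δ sin h₀ = 2.1140×0.88942×0.25676 + 0.45710×0.96648×0.85603 = 0.482769 + 0.378175 = 0.860944.
Q̄ = (S_0/π) × [bracket] = (1361/π) × 0.860944 = 373.0 W/m².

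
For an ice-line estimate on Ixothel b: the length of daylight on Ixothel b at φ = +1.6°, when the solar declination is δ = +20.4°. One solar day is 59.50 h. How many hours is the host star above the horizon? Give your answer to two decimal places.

cos H₀ = −tan φ · tan δ = −tan(+1.6°) × tan(+20.400°) = -0.0104, so H₀ = 1.5812 rad = 90.60°.
Daylight = 2H₀/(2π) × 59.50 h = (1.5812/π) × 59.50 = 29.95 h.

29.95 h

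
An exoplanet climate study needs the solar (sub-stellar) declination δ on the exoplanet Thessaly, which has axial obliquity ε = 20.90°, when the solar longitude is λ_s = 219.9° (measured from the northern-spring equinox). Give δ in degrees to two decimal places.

sin δ = sin ε · sin λ_s = sin 20.90° × sin 219.9° = -0.228829.
δ = arcsin(-0.228829) = -13.23°.

δ = -13.23°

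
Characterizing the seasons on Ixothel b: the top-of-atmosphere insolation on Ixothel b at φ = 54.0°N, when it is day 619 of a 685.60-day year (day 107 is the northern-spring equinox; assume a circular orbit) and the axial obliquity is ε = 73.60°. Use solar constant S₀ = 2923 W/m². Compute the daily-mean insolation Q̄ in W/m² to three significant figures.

Q̄ ≈ 0.00 W/m²

Solar longitude: λ_s = 360° × (619 − 107)/685.60 = 268.845°.
sin δ = sin 73.60° × sin 268.845° = -0.95912, so δ = -73.560°.
cos H₀ = −tan(+54.0°) tan(-73.560°) = 4.6647 ≥ 1 ⇒ polar night, H₀ = 0 and Q̄ = 0.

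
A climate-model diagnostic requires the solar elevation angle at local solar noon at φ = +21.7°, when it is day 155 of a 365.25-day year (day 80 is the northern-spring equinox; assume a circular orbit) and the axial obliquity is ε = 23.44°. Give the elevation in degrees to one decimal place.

Solar longitude: λ_s = 360° × (155 − 80)/365.25 = 73.922°.
sin δ = sin 23.44° × sin 73.922° = 0.38223, so δ = +22.472°.
At local noon the hour angle is zero, so the zenith angle equals |φ − δ| = |+21.7° − (+22.472°)| = 0.772°.
Elevation = 90° − 0.772° = 89.2°.

89.2°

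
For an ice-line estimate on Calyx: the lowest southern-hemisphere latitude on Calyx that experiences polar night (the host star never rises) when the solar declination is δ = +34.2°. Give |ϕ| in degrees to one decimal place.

|ϕ| = 55.8°

Polar night requires cos h₀ = −tan ϕ tan δ ≥ 1, i.e. tan ϕ tan δ ≤ −1.
The boundary is |tan ϕ| · |tan δ| = 1, so |ϕ| = 90° − |δ| = 90° − 34.2° = 55.8° in the southern hemisphere.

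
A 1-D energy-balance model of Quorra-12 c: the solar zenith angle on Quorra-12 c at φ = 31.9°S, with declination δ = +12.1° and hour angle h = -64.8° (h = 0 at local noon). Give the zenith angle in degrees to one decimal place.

θ_z = 76.0°

cos θ_z = sin φ sin δ + cos φ cos δ cos h = -0.110770 + 0.353444 = 0.242674.
θ_z = arccos(0.242674) = 76.0°.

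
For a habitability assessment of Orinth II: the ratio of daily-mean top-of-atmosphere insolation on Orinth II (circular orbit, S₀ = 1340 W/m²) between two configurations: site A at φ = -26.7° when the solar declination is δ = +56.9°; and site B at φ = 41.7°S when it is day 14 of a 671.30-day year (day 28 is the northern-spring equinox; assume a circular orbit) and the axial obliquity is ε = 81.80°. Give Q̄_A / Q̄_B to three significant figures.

— Configuration A (φ=-26.7°):
cos H₀ = −tan(-26.7°) tan(+56.900°) = 0.7715, H₀ = 0.6896 rad.
Bracket: H₀ sin φ sin δ + cos φ cos δ sin H₀ = 0.6896×-0.44932×0.83772 + 0.89337×0.54610×0.63620 = -0.259568 + 0.310382 = 0.050814.
Q̄ = (S₀/π) × [bracket] = (1340/π) × 0.050814 = 21.674 W/m².
— Configuration B (φ=-41.7°):
Solar longitude: λ_s = 360° × (14 − 28)/671.30 = -7.508°, i.e. -7.508° + 360° = 352.492°.
sin δ = sin 81.80° × sin 352.492° = -0.12933, so δ = -7.431°.
cos H₀ = −tan(-41.7°) tan(-7.431°) = -0.1162, H₀ = 1.6873 rad.
Bracket: H₀ sin φ sin δ + cos φ cos δ sin H₀ = 1.6873×-0.66523×-0.12933 + 0.74664×0.99160×0.99323 = 0.145165 + 0.735356 = 0.880521.
Q̄ = (S₀/π) × [bracket] = (1340/π) × 0.880521 = 375.57 W/m².
Ratio Q̄_A / Q̄_B = 21.674 / 375.57 = 0.05771.

Q̄_A / Q̄_B ≈ 0.0577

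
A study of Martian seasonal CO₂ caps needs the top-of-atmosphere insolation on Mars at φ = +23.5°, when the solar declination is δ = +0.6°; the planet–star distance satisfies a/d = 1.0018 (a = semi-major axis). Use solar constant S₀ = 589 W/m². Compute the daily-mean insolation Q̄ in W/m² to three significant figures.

Q̄ ≈ 174 W/m²

cos H₀ = −tan(+23.5°) tan(+0.600°) = -0.0046, H₀ = 1.5753 rad.
Bracket: H₀ sin φ sin δ + cos φ cos δ sin H₀ = 1.5753×0.39875×0.01047 + 0.91706×0.99995×0.99999 = 0.006577 + 0.917005 = 0.923582.
Inverse-square distance factor (a/d)² = 1.0018² = 1.003603.
Q̄ = (S₀/π) × 1.003603 × [bracket] = (589/π) × 1.003603 × 0.923582 = 173.8 W/m².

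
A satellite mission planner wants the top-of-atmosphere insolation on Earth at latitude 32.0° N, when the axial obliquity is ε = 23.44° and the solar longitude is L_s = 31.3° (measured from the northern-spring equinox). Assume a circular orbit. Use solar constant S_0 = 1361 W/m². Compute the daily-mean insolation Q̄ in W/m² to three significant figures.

Q̄ ≈ 437 W/m²

Solar declination: sin δ = sin ε · sin L_s = sin 23.44° × sin 31.3° = 0.20666, so δ = +11.927°.
cos h₀ = −tan(+32.0°) tan(+11.927°) = -0.1320, h₀ = 1.7032 rad.
Bracket: h₀ sin ϕ sin δ + cos ϕ cos δ sin h₀ = 1.7032×0.52992×0.20666 + 0.84805×0.97841×0.99125 = 0.186523 + 0.822480 = 1.009003.
Q̄ = (S_0/π) × [bracket] = (1361/π) × 1.009003 = 437.1 W/m².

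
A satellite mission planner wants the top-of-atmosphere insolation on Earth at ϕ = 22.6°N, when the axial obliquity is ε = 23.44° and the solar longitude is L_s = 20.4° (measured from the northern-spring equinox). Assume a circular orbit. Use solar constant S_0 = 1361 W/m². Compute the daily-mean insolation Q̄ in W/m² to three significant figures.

Solar declination: sin δ = sin ε · sin L_s = sin 23.44° × sin 20.4° = 0.13866, so δ = +7.970°.
cos h₀ = −tan(+22.6°) tan(+7.970°) = -0.0583, h₀ = 1.6291 rad.
Bracket: h₀ sin ϕ sin δ + cos ϕ cos δ sin h₀ = 1.6291×0.38430×0.13866 + 0.92321×0.99034×0.99830 = 0.086810 + 0.912737 = 0.999547.
Q̄ = (S_0/π) × [bracket] = (1361/π) × 0.999547 = 433.0 W/m².

Q̄ ≈ 433 W/m²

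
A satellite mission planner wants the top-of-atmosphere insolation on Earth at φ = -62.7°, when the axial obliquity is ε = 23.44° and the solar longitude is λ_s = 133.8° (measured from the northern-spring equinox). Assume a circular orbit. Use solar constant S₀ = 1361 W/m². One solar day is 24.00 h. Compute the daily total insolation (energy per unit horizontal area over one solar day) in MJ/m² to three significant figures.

Solar declination: sin δ = sin ε · sin λ_s = sin 23.44° × sin 133.8° = 0.28711, so δ = +16.685°.
cos H₀ = −tan(-62.7°) tan(+16.685°) = 0.5807, H₀ = 0.9512 rad.
Bracket: H₀ sin φ sin δ + cos φ cos δ sin H₀ = 0.9512×-0.88862×0.28711 + 0.45865×0.95790×0.81411 = -0.242681 + 0.357672 = 0.114991.
Q̄ = (S₀/π) × [bracket] = (1361/π) × 0.114991 = 49.816 W/m².
Daily total = Q̄ × 24.00 h × 3600 s/h = 49.816 × 24.00 × 3600 / 10⁶ = 4.304 MJ/m².

4.30 MJ/m²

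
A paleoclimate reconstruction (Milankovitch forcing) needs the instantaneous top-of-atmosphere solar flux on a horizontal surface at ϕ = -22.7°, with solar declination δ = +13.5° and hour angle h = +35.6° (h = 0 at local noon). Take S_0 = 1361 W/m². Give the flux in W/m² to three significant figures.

870 W/m²

cos θ_z = sin ϕ sin δ + cos ϕ cos δ cos h = -0.090088 + 0.729391 = 0.639303.
Flux = S_0 · cos θ_z = 1361 × 0.639303 = 870.1 W/m².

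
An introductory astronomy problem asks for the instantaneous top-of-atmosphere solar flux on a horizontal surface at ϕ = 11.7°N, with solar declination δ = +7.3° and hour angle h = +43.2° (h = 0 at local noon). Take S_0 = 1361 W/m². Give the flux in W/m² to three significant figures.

999 W/m²

cos θ_z = sin ϕ sin δ + cos ϕ cos δ cos h = 0.025767 + 0.708037 = 0.733804.
Flux = S_0 · cos θ_z = 1361 × 0.733804 = 998.7 W/m².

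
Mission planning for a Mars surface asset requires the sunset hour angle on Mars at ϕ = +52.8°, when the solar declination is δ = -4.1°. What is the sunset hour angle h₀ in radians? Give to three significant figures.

cos h₀ = −tan ϕ · tan δ = −tan(+52.8°) × tan(-4.100°) = 0.0944, so h₀ = 1.4762 rad = 84.58°.

h₀ = 1.48 rad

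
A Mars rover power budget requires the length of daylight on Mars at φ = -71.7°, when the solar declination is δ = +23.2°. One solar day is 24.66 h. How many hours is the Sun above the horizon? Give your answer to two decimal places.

cos H₀ = −tan φ · tan δ = 1.2960 ≥ 1, so the Sun never rises (polar night) and H₀ = 0.
Daylight = 2H₀/(2π) × 24.66 h = (0.0000/π) × 24.66 = 0.00 h.

0.00 h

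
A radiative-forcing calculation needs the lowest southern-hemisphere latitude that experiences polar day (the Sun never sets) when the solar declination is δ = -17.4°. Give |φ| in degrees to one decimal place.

Polar day requires cos H₀ = −tan φ tan δ ≤ −1, i.e. tan φ tan δ ≥ 1.
The boundary is |tan φ| · |tan δ| = 1, so |φ| = 90° − |δ| = 90° − 17.4° = 72.6° in the southern hemisphere.

|φ| = 72.6°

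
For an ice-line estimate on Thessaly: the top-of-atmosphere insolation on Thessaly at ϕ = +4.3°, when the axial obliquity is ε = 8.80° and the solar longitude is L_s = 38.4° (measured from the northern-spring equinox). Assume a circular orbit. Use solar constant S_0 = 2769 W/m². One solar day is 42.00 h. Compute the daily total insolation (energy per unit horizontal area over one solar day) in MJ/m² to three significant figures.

Solar declination: sin δ = sin ε · sin L_s = sin 8.80° × sin 38.4° = 0.09503, so δ = +5.453°.
cos h₀ = −tan(+4.3°) tan(+5.453°) = -0.0072, h₀ = 1.5780 rad.
Bracket: h₀ sin ϕ sin δ + cos ϕ cos δ sin h₀ = 1.5780×0.07498×0.09503 + 0.99719×0.99547×0.99997 = 0.011244 + 0.992643 = 1.003887.
Q̄ = (S_0/π) × [bracket] = (2769/π) × 1.003887 = 884.83 W/m².
Daily total = Q̄ × 42.00 h × 3600 s/h = 884.83 × 42.00 × 3600 / 10⁶ = 133.8 MJ/m².

134 MJ/m²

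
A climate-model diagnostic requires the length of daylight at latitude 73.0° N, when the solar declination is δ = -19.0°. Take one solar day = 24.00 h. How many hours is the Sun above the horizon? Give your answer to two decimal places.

cos H₀ = −tan φ · tan δ = 1.1262 ≥ 1, so the Sun never rises (polar night) and H₀ = 0.
Daylight = 2H₀/(2π) × 24.00 h = (0.0000/π) × 24.00 = 0.00 h.

0.00 h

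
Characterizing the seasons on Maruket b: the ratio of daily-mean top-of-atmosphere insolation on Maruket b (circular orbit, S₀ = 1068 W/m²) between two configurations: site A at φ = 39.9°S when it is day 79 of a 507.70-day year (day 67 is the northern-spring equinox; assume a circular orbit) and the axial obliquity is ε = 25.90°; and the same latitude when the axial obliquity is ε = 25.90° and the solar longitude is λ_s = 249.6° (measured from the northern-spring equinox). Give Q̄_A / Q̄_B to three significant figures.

— Configuration A (φ=-39.9°):
Solar longitude: λ_s = 360° × (79 − 67)/507.70 = 8.509°.
sin δ = sin 25.90° × sin 8.509° = 0.06463, so δ = +3.706°.
cos H₀ = −tan(-39.9°) tan(+3.706°) = 0.0542, H₀ = 1.5166 rad.
Bracket: H₀ sin φ sin δ + cos φ cos δ sin H₀ = 1.5166×-0.64145×0.06463 + 0.76717×0.99791×0.99853 = -0.062874 + 0.764441 = 0.701567.
Q̄ = (S₀/π) × [bracket] = (1068/π) × 0.701567 = 238.50 W/m².
— Configuration B (φ=-39.9°):
Solar declination: sin δ = sin ε · sin λ_s = sin 25.90° × sin 249.6° = -0.40941, so δ = -24.168°.
cos H₀ = −tan(-39.9°) tan(-24.168°) = -0.3752, H₀ = 1.9554 rad.
Bracket: H₀ sin φ sin δ + cos φ cos δ sin H₀ = 1.9554×-0.64145×-0.40941 + 0.76717×0.91235×0.92694 = 0.513519 + 0.648791 = 1.162310.
Q̄ = (S₀/π) × [bracket] = (1068/π) × 1.162310 = 395.13 W/m².
Ratio Q̄_A / Q̄_B = 238.50 / 395.13 = 0.6036.

Q̄_A / Q̄_B ≈ 0.604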